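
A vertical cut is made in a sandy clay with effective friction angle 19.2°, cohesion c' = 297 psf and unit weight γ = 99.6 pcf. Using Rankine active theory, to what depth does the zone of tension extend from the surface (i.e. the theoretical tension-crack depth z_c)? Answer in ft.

8.39 ft

K_a = tan²(45° − 19.2°/2) = 0.5050; √K_a = 0.7107.
The active pressure is zero where K_a γ z = 2c√K_a, so z_c = 2c/(γ√K_a) = 2×297/(99.6×0.7107) = 8.392 ft.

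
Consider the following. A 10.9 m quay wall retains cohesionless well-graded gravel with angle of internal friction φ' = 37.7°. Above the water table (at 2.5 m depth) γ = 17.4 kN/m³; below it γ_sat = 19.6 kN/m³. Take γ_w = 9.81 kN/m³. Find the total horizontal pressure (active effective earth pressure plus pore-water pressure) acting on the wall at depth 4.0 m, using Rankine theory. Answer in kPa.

28.7 kPa

K_a = (1 − sin φ)/(1 + sin φ) = 0.2411.
γ' = 19.6 − 9.81 = 9.790 kN/m³.
Effective vertical stress at 4.0 m: σ'_v = 17.4×2.5 + 9.790×1.50 = 58.19 kPa.
σ'_h = K_a σ'_v = 0.2411 × 58.19 = 14.03 kPa; u = γ_w × 1.50 = 14.71 kPa.
Total σ_h = 14.03 + 14.71 = 28.74 kPa.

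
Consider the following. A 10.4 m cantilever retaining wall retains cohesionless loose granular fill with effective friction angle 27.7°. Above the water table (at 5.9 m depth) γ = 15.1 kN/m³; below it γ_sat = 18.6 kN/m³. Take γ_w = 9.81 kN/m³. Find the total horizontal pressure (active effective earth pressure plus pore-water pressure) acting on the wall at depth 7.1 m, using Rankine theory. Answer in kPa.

K_a = (1 − sin φ)/(1 + sin φ) = 0.3653.
γ' = 18.6 − 9.81 = 8.790 kN/m³.
Effective vertical stress at 7.1 m: σ'_v = 15.1×5.9 + 8.790×1.20 = 99.64 kPa.
σ'_h = K_a σ'_v = 0.3653 × 99.64 = 36.40 kPa; u = γ_w × 1.20 = 11.77 kPa.
Total σ_h = 36.40 + 11.77 = 48.17 kPa.

48.2 kPa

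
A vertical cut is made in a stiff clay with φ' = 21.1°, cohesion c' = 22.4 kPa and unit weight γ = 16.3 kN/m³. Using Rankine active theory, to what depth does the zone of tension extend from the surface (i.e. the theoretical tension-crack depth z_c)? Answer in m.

4.01 m

K_a = tan²(45° − 21.1°/2) = 0.4706; √K_a = 0.6860.
The active pressure is zero where K_a γ z = 2c√K_a, so z_c = 2c/(γ√K_a) = 2×22.4/(16.3×0.6860) = 4.007 m.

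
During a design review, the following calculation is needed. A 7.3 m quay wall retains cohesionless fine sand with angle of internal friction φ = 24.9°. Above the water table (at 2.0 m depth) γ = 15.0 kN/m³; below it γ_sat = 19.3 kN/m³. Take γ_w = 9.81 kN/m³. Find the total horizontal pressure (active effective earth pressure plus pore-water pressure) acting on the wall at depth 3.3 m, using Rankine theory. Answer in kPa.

K_a = (1 − sin φ)/(1 + sin φ) = 0.4074.
γ' = 19.3 − 9.81 = 9.490 kN/m³.
Effective vertical stress at 3.3 m: σ'_v = 15.0×2.0 + 9.490×1.30 = 42.34 kPa.
σ'_h = K_a σ'_v = 0.4074 × 42.34 = 17.25 kPa; u = γ_w × 1.30 = 12.75 kPa.
Total σ_h = 17.25 + 12.75 = 30.00 kPa.

30.0 kPa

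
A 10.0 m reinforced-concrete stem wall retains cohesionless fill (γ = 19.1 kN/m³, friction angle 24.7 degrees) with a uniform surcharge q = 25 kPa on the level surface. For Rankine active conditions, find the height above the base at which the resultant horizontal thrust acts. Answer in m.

3.68 m

K_a = 0.4106.
Triangular part P₁ = ½K_aγH² = 392.1 at H/3 = 3.333 m; rectangular part P₂ = K_a q H = 102.6 at H/2 = 5.000 m.
ȳ = (P₁·3.333 + P₂·5.000)/(P₁+P₂) = 3.679 m.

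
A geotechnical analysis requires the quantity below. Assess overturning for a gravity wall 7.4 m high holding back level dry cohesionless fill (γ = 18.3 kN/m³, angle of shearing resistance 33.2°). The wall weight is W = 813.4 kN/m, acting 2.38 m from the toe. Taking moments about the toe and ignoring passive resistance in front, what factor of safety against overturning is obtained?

K_a = tan²(45° − 33.2°/2) = 0.2924.
P_a = ½K_aγH² = 0.5×0.2924×18.3×7.4² = 146.5 kN/m, acting at H/3 = 2.467 m above the base.
Overturning moment M_o = P_a × H/3 = 146.5 × 2.467 = 361.3.
Resisting moment M_r = W × 2.38 = 813.4 × 2.38 = 1936.
FS_overturning = M_r/M_o = 1936/361.3 = 5.358.

5.36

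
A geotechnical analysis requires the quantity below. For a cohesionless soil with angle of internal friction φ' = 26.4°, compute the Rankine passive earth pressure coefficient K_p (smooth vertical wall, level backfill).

2.60

K_p = (1 + sin φ)/(1 − sin φ) = tan²(45° + 26.4°/2) = 2.601.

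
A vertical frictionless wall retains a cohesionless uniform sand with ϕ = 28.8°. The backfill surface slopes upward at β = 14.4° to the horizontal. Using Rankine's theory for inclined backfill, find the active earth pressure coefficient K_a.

0.390

K_a = cos β · (cos β − √(cos²β − cos²φ)) / (cos β + √(cos²β − cos²φ)).
cos β = 0.9686, cos φ = 0.8763, √(cos²β − cos²φ) = 0.4126.
K_a = 0.9686 × (0.9686 − 0.4126)/(0.9686 + 0.4126) = 0.3899.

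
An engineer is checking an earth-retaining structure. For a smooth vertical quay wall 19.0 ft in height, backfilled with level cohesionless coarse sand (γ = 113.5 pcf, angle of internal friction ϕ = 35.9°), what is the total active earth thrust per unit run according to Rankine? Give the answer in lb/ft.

K_a = tan²(45° − φ/2) = 0.2607.
P_a = ½ K_a γ H² = 0.5 × 0.2607 × 113.5 × 19.0² = 5342 lb/ft.

5340 lb/ft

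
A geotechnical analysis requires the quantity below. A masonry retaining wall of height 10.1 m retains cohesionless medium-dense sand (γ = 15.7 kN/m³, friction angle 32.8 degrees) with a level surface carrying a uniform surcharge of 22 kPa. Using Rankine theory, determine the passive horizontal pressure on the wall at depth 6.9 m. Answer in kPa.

K_p = (1 + sin φ)/(1 − sin φ) = 3.364.
σ_v = γz + q = 15.7 × 6.9 + 22 = 130.3 kPa.
σ_h = K_p σ_v = 3.364 × 130.3 = 438.4 kPa.

438 kPa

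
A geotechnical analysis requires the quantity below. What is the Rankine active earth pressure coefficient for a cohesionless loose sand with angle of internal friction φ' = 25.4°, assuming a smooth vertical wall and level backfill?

0.400

K_a = tan²(45° − φ/2) = tan²(32.30°) = 0.3996.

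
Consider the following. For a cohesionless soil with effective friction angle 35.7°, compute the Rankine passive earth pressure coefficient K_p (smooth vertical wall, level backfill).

3.80

K_p = (1 + sin φ)/(1 − sin φ) = tan²(45° + 35.7°/2) = 3.802.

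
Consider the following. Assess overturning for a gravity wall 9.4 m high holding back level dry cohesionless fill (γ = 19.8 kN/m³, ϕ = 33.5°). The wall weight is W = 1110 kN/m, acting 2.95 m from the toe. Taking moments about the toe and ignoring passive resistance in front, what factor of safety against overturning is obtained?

4.14

K_a = tan²(45° − 33.5°/2) = 0.2887.
P_a = ½K_aγH² = 0.5×0.2887×19.8×9.4² = 252.6 kN/m, acting at H/3 = 3.133 m above the base.
Overturning moment M_o = P_a × H/3 = 252.6 × 3.133 = 791.3.
Resisting moment M_r = W × 2.95 = 1110 × 2.95 = 3274.
FS_overturning = M_r/M_o = 3274/791.3 = 4.138.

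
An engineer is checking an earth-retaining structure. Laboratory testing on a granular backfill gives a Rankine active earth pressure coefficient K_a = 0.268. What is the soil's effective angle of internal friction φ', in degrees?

35.3°

K_a = tan²(45° − φ/2) ⇒ 45° − φ/2 = arctan(√0.268) = 27.37°.
φ = 2(45° − 27.37°) = 35.26°.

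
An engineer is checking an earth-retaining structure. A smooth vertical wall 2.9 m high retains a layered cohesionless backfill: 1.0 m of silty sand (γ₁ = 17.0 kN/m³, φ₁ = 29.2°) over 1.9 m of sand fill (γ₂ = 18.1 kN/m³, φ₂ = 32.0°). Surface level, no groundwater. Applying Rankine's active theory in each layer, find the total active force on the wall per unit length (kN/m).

K_a1 = tan²(45°−29.2°/2) = 0.3442; K_a2 = tan²(45°−32.0°/2) = 0.3073.
Layer 1: σ at base = K_a1 γ₁ h₁ = 5.852 kPa; P₁ = ½×5.852×1.0 = 2.926.
Layer 2: σ_v at top = γ₁h₁ = 17.00; σ_h top = K_a2×17.00 = 5.223; σ_h base = K_a2×(17.00+18.1×1.9) = 15.79.
P₂ = ½(5.223+15.79)×1.9 = 19.96. Total P_a = 2.926+19.96 = 22.89 kN/m.

22.9 kN/m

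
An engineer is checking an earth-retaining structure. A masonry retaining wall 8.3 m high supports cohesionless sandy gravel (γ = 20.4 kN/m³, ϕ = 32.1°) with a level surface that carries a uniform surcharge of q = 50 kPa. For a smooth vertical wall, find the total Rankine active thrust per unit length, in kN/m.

342 kN/m

K_a = tan²(45° − φ/2) = 0.3060.
Soil triangle: ½ K_a γ H² = 0.5×0.3060×20.4×8.3² = 215.0 kN/m.
Surcharge rectangle: K_a q H = 0.3060×50×8.3 = 127.0 kN/m.
Total = 215.0 + 127.0 = 342.0 kN/m.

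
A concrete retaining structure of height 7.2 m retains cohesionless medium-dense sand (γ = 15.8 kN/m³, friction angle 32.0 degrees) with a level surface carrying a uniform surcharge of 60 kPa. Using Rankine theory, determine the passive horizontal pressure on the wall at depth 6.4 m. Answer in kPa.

524 kPa

K_p = (1 + sin φ)/(1 − sin φ) = 3.255.
σ_v = γz + q = 15.8 × 6.4 + 60 = 161.1 kPa.
σ_h = K_p σ_v = 3.255 × 161.1 = 524.4 kPa.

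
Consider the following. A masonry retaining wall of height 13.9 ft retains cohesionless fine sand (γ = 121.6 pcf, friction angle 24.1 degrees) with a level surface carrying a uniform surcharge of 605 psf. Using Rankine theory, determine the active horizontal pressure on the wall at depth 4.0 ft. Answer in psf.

K_a = (1 − sin φ)/(1 + sin φ) = 0.4201.
σ_v = γz + q = 121.6 × 4.0 + 605 = 1091 psf.
σ_h = K_a σ_v = 0.4201 × 1091 = 458.5 psf.

459 psf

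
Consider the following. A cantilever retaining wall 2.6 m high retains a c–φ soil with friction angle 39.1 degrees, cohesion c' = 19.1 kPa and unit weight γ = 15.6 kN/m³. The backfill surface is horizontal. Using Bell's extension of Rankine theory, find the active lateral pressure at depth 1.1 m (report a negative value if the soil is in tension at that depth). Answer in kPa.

K_a = (1 − sin φ)/(1 + sin φ) = 0.2265.
σ_a = K_a γ z − 2c√K_a = 0.2265×15.6×1.1 − 2×19.1×0.4759 = -14.29 kPa.

-14.3 kPa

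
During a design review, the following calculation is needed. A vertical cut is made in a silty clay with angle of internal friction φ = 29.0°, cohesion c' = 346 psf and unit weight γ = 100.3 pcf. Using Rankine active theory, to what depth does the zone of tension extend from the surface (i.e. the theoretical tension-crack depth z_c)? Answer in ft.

11.7 ft

K_a = tan²(45° − 29.0°/2) = 0.3470; √K_a = 0.5890.
The active pressure is zero where K_a γ z = 2c√K_a, so z_c = 2c/(γ√K_a) = 2×346/(100.3×0.5890) = 11.71 ft.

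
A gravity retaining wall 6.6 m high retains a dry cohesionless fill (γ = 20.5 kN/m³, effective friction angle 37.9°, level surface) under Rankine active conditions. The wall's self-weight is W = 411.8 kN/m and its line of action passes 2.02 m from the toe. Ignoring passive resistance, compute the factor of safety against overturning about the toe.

K_a = tan²(45° − 37.9°/2) = 0.2389.
P_a = ½K_aγH² = 0.5×0.2389×20.5×6.6² = 106.7 kN/m, acting at H/3 = 2.200 m above the base.
Overturning moment M_o = P_a × H/3 = 106.7 × 2.200 = 234.7.
Resisting moment M_r = W × 2.02 = 411.8 × 2.02 = 831.8.
FS_overturning = M_r/M_o = 831.8/234.7 = 3.544.

3.54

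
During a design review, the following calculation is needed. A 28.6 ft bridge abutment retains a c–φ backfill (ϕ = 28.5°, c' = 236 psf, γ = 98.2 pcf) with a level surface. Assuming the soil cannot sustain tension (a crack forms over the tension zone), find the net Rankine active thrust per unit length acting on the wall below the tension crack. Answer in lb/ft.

K_a = 0.3540; √K_a = 0.5949.
Tension-crack depth z_c = 2c/(γ√K_a) = 2×236/(98.2×0.5949) = 8.079 ft.
σ_a at base = K_a γ H − 2c√K_a = 0.3540×98.2×28.6 − 2×236×0.5949 = 713.3 psf.
P_a = ½ × 713.3 × (H − z_c) = 0.5×713.3×20.52 = 7318 lb/ft.

7320 lb/ft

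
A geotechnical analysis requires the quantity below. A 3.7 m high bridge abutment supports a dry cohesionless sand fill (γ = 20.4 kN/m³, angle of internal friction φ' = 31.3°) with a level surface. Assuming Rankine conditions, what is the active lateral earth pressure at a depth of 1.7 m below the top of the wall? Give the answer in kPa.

11.0 kPa

K_a = (1 − sin φ)/(1 + sin φ) = 0.3162.
σ_h = K_a γ z = 0.3162 × 20.4 × 1.7 = 10.97 kPa.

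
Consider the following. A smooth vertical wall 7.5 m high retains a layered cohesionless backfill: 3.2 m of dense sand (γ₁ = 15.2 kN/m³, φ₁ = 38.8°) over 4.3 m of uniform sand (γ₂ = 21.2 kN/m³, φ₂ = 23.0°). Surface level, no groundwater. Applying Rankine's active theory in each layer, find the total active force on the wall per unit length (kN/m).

K_a1 = tan²(45°−38.8°/2) = 0.2296; K_a2 = tan²(45°−23.0°/2) = 0.4381.
Layer 1: σ at base = K_a1 γ₁ h₁ = 11.17 kPa; P₁ = ½×11.17×3.2 = 17.86.
Layer 2: σ_v at top = γ₁h₁ = 48.64; σ_h top = K_a2×48.64 = 21.31; σ_h base = K_a2×(48.64+21.2×4.3) = 61.25.
P₂ = ½(21.31+61.25)×4.3 = 177.5. Total P_a = 17.86+177.5 = 195.4 kN/m.

195 kN/m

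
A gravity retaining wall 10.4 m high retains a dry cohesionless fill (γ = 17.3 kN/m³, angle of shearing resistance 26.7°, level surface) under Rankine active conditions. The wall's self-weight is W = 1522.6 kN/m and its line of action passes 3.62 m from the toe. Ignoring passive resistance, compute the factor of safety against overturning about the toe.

K_a = tan²(45° − 26.7°/2) = 0.3800.
P_a = ½K_aγH² = 0.5×0.3800×17.3×10.4² = 355.5 kN/m, acting at H/3 = 3.467 m above the base.
Overturning moment M_o = P_a × H/3 = 355.5 × 3.467 = 1232.
Resisting moment M_r = W × 3.62 = 1522.6 × 3.62 = 5512.
FS_overturning = M_r/M_o = 5512/1232 = 4.473.

4.47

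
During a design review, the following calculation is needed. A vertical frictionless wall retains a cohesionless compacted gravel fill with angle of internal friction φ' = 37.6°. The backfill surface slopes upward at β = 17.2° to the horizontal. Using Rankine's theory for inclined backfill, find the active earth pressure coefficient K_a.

0.270

K_a = cos β · (cos β − √(cos²β − cos²φ)) / (cos β + √(cos²β − cos²φ)).
cos β = 0.9553, cos φ = 0.7923, √(cos²β − cos²φ) = 0.5337.
K_a = 0.9553 × (0.9553 − 0.5337)/(0.9553 + 0.5337) = 0.2705.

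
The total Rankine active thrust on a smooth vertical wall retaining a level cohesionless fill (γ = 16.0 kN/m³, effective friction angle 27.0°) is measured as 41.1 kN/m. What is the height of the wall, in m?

3.70 m

K_a = 0.3755. P_a = ½ K_a γ H² ⇒ H = √(2P_a/(K_a γ)).
H = √(2×41.1/(0.3755×16.0)) = 3.699 m.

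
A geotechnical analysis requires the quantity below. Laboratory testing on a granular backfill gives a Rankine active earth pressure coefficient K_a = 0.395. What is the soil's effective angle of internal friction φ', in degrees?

25.7°

K_a = tan²(45° − φ/2) ⇒ 45° − φ/2 = arctan(√0.395) = 32.15°.
φ = 2(45° − 32.15°) = 25.70°.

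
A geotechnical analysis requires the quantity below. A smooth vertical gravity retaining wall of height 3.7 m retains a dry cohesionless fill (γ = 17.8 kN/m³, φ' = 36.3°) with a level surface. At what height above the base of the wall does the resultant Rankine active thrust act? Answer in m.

K_a = 0.2563.
The pressure distribution is triangular, so the resultant acts at H/3 above the base = 3.7/3 = 1.233 m.

1.23 m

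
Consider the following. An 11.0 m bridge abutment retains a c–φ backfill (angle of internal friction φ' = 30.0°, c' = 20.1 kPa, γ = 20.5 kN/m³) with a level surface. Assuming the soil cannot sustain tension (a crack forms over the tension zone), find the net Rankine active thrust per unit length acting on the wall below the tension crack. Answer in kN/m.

198 kN/m

K_a = 0.3333; √K_a = 0.5774.
Tension-crack depth z_c = 2c/(γ√K_a) = 2×20.1/(20.5×0.5774) = 3.397 m.
σ_a at base = K_a γ H − 2c√K_a = 0.3333×20.5×11.0 − 2×20.1×0.5774 = 51.96 kPa.
P_a = ½ × 51.96 × (H − z_c) = 0.5×51.96×7.603 = 197.5 kN/m.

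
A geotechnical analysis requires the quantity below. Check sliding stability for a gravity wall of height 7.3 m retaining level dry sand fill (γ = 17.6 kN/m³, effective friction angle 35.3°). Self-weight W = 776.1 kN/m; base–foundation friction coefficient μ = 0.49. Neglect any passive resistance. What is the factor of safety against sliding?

3.03

K_a = tan²(45° − 35.3°/2) = 0.2675.
P_a = ½K_aγH² = 0.5×0.2675×17.6×7.3² = 125.5 kN/m, acting at H/3 = 2.433 m above the base.
FS_sliding = μW / P_a = 0.49×776.1 / 125.5 = 3.031.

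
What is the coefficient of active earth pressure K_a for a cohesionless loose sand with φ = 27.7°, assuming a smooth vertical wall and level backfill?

0.365

K_a = (1 − sin φ)/(1 + sin φ) = (1 − sin 27.7°)/(1 + sin 27.7°) = 0.3653.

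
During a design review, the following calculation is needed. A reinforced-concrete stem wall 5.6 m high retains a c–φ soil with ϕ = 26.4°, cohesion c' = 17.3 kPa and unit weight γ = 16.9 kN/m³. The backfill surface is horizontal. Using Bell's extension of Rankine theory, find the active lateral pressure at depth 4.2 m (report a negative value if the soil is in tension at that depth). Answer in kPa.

5.83 kPa

K_a = (1 − sin φ)/(1 + sin φ) = 0.3844.
σ_a = K_a γ z − 2c√K_a = 0.3844×16.9×4.2 − 2×17.3×0.6200 = 5.834 kPa.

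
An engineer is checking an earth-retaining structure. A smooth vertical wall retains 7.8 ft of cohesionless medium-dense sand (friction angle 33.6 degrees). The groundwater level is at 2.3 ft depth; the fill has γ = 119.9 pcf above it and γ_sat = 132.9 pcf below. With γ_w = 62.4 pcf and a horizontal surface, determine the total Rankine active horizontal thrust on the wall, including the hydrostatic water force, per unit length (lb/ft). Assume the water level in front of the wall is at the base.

K_a = tan²(45° − φ/2) = 0.2875.
γ' = 132.9 − 62.4 = 70.50 pcf. Depth below WT = 5.5 ft.
σ'_h at WT = K_a γ d_w = 79.29 psf; at base = 79.29 + K_a γ' × 5.5 = 190.8 psf.
P₁ (0–2.3 ft) = ½×79.29×2.3 = 91.18. P₂ (2.3–7.8 ft) = ½(79.29+190.8)×5.5 = 742.6.
P_w = ½ γ_w h₂² = 0.5×62.4×5.5² = 943.8. Total = 91.18+742.6+943.8 = 1778 lb/ft.

1780 lb/ft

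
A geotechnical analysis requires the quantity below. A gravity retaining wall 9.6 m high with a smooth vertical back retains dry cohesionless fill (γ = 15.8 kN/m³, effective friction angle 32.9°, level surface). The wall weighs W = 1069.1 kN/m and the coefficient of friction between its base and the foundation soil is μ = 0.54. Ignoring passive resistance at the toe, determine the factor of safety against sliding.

K_a = tan²(45° − 32.9°/2) = 0.2960.
P_a = ½K_aγH² = 0.5×0.2960×15.8×9.6² = 215.5 kN/m, acting at H/3 = 3.200 m above the base.
FS_sliding = μW / P_a = 0.54×1069.1 / 215.5 = 2.679.

2.68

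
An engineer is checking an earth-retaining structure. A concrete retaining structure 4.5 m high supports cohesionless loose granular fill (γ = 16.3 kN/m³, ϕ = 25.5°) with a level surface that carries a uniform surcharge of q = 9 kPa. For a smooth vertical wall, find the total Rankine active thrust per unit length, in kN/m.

K_a = tan²(45° − φ/2) = 0.3981.
Soil triangle: ½ K_a γ H² = 0.5×0.3981×16.3×4.5² = 65.70 kN/m.
Surcharge rectangle: K_a q H = 0.3981×9×4.5 = 16.12 kN/m.
Total = 65.70 + 16.12 = 81.82 kN/m.

81.8 kN/m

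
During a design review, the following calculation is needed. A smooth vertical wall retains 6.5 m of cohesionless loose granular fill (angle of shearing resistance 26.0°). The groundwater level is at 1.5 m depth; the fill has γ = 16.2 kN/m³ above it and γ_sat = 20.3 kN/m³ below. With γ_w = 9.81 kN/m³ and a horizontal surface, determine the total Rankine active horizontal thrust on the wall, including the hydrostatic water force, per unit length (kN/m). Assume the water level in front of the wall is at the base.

228 kN/m

K_a = tan²(45° − φ/2) = 0.3905.
γ' = 20.3 − 9.81 = 10.49 kN/m³. Depth below WT = 5.0 m.
σ'_h at WT = K_a γ d_w = 9.488 kPa; at base = 9.488 + K_a γ' × 5.0 = 29.97 kPa.
P₁ (0–1.5 m) = ½×9.488×1.5 = 7.116. P₂ (1.5–6.5 m) = ½(9.488+29.97)×5.0 = 98.64.
P_w = ½ γ_w h₂² = 0.5×9.81×5.0² = 122.6. Total = 7.116+98.64+122.6 = 228.4 kN/m.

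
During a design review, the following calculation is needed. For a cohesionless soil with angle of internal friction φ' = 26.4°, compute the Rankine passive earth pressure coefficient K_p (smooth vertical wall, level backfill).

K_p = (1 + sin φ)/(1 − sin φ) = tan²(45° + 26.4°/2) = 2.601.

2.60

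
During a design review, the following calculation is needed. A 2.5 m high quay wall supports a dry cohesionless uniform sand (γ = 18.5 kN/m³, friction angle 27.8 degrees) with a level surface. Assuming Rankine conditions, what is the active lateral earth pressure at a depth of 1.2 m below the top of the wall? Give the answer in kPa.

8.08 kPa

K_a = (1 − sin φ)/(1 + sin φ) = 0.3639.
σ_h = K_a γ z = 0.3639 × 18.5 × 1.2 = 8.079 kPa.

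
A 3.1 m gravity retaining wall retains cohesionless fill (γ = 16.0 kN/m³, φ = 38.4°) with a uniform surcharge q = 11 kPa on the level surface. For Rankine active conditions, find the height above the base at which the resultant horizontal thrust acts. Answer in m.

1.19 m

K_a = 0.2337.
Triangular part P₁ = ½K_aγH² = 17.97 at H/3 = 1.033 m; rectangular part P₂ = K_a q H = 7.969 at H/2 = 1.550 m.
ȳ = (P₁·1.033 + P₂·1.550)/(P₁+P₂) = 1.192 m.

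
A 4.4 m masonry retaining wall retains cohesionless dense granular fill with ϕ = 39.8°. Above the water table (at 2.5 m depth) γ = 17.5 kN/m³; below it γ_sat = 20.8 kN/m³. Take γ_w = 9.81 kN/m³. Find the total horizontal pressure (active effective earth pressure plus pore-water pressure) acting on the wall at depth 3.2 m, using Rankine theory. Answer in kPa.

K_a = (1 − sin φ)/(1 + sin φ) = 0.2194.
γ' = 20.8 − 9.81 = 10.99 kN/m³.
Effective vertical stress at 3.2 m: σ'_v = 17.5×2.5 + 10.99×0.700 = 51.44 kPa.
σ'_h = K_a σ'_v = 0.2194 × 51.44 = 11.29 kPa; u = γ_w × 0.700 = 6.867 kPa.
Total σ_h = 11.29 + 6.867 = 18.16 kPa.

18.2 kPa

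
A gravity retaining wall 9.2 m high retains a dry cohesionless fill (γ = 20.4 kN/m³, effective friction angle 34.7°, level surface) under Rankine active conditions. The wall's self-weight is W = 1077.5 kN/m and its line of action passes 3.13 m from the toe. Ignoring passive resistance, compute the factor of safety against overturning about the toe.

K_a = tan²(45° − 34.7°/2) = 0.2745.
P_a = ½K_aγH² = 0.5×0.2745×20.4×9.2² = 237.0 kN/m, acting at H/3 = 3.067 m above the base.
Overturning moment M_o = P_a × H/3 = 237.0 × 3.067 = 726.7.
Resisting moment M_r = W × 3.13 = 1077.5 × 3.13 = 3373.
FS_overturning = M_r/M_o = 3373/726.7 = 4.641.

4.64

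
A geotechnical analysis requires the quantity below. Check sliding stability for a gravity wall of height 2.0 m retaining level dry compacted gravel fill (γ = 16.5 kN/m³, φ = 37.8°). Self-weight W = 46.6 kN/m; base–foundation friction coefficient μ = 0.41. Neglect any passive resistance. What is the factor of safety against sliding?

2.41

K_a = tan²(45° − 37.8°/2) = 0.2400.
P_a = ½K_aγH² = 0.5×0.2400×16.5×2.0² = 7.920 kN/m, acting at H/3 = 0.6667 m above the base.
FS_sliding = μW / P_a = 0.41×46.6 / 7.920 = 2.412.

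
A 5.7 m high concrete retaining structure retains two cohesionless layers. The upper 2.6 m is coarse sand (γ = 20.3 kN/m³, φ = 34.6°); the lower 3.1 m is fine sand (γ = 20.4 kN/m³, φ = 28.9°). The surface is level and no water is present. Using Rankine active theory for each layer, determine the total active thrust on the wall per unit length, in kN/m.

110 kN/m

K_a1 = tan²(45°−34.6°/2) = 0.2756; K_a2 = tan²(45°−28.9°/2) = 0.3484.
Layer 1: σ at base = K_a1 γ₁ h₁ = 14.55 kPa; P₁ = ½×14.55×2.6 = 18.91.
Layer 2: σ_v at top = γ₁h₁ = 52.78; σ_h top = K_a2×52.78 = 18.39; σ_h base = K_a2×(52.78+20.4×3.1) = 40.42.
P₂ = ½(18.39+40.42)×3.1 = 91.15. Total P_a = 18.91+91.15 = 110.1 kN/m.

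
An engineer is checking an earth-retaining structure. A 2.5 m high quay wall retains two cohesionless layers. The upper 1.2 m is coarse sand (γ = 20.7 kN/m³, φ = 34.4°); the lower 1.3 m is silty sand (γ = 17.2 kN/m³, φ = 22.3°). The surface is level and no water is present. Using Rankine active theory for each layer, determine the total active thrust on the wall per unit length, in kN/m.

K_a1 = tan²(45°−34.4°/2) = 0.2780; K_a2 = tan²(45°−22.3°/2) = 0.4498.
Layer 1: σ at base = K_a1 γ₁ h₁ = 6.905 kPa; P₁ = ½×6.905×1.2 = 4.143.
Layer 2: σ_v at top = γ₁h₁ = 24.84; σ_h top = K_a2×24.84 = 11.17; σ_h base = K_a2×(24.84+17.2×1.3) = 21.23.
P₂ = ½(11.17+21.23)×1.3 = 21.06. Total P_a = 4.143+21.06 = 25.21 kN/m.

25.2 kN/m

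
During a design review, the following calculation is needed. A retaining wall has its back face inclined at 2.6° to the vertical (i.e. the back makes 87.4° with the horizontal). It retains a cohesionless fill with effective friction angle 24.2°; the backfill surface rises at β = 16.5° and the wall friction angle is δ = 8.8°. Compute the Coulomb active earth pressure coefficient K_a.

0.542

K_a = sin²(α+φ) / [sin²α · sin(α−δ) · (1 + √{sin(φ+δ)sin(φ−β) / (sin(α−δ)sin(α+β))})²].
With α = 87.4°, φ = 24.2°, δ = 8.8°, β = 16.5°: K_a = 0.5420.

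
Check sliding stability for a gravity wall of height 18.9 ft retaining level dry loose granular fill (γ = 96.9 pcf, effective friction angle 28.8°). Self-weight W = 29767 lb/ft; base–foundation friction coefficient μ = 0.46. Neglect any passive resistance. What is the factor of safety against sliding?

2.26

K_a = tan²(45° − 28.8°/2) = 0.3498.
P_a = ½K_aγH² = 0.5×0.3498×96.9×18.9² = 6053 lb/ft, acting at H/3 = 6.300 ft above the base.
FS_sliding = μW / P_a = 0.46×29767 / 6053 = 2.262.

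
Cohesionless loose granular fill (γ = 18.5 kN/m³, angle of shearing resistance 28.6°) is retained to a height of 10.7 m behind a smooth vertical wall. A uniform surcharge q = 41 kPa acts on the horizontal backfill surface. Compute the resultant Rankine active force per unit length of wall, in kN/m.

K_a = tan²(45° − φ/2) = 0.3525.
Soil triangle: ½ K_a γ H² = 0.5×0.3525×18.5×10.7² = 373.4 kN/m.
Surcharge rectangle: K_a q H = 0.3525×41×10.7 = 154.7 kN/m.
Total = 373.4 + 154.7 = 528.0 kN/m.

528 kN/m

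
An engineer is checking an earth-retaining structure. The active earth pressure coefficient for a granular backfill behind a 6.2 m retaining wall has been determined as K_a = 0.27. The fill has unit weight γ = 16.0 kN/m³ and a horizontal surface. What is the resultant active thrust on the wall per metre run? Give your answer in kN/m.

83.0 kN/m

P = ½ K_a γ H² = 0.5 × 0.27 × 16.0 × 6.2² = 83.03 kN/m.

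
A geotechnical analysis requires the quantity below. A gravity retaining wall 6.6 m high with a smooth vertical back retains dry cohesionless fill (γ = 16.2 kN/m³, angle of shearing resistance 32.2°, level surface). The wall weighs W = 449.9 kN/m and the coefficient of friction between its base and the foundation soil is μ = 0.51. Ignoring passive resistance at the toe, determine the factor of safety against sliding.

2.13

K_a = tan²(45° − 32.2°/2) = 0.3047.
P_a = ½K_aγH² = 0.5×0.3047×16.2×6.6² = 107.5 kN/m, acting at H/3 = 2.200 m above the base.
FS_sliding = μW / P_a = 0.51×449.9 / 107.5 = 2.134.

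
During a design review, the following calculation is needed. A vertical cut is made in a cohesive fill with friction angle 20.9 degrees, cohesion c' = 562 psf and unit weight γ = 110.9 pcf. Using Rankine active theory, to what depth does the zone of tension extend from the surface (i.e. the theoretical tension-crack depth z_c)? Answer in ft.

K_a = tan²(45° − 20.9°/2) = 0.4741; √K_a = 0.6886.
The active pressure is zero where K_a γ z = 2c√K_a, so z_c = 2c/(γ√K_a) = 2×562/(110.9×0.6886) = 14.72 ft.

14.7 ft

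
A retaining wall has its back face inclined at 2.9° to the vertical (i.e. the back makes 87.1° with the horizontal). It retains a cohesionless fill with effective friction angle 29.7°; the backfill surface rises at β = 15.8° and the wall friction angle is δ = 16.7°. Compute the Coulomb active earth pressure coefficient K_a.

K_a = sin²(α+φ) / [sin²α · sin(α−δ) · (1 + √{sin(φ+δ)sin(φ−β) / (sin(α−δ)sin(α+β))})²].
With α = 87.1°, φ = 29.7°, δ = 16.7°, β = 15.8°: K_a = 0.4116.

0.412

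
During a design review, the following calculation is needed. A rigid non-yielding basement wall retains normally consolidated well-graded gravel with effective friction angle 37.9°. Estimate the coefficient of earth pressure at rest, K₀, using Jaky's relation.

K₀ = 1 − sin φ' = 1 − sin 37.9° = 0.3857.

0.386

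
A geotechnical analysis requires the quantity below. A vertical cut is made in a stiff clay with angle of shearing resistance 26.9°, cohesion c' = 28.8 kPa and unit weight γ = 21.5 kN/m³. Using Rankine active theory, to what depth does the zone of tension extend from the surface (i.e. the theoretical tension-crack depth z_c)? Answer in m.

K_a = tan²(45° − 26.9°/2) = 0.3770; √K_a = 0.6140.
The active pressure is zero where K_a γ z = 2c√K_a, so z_c = 2c/(γ√K_a) = 2×28.8/(21.5×0.6140) = 4.363 m.

4.36 m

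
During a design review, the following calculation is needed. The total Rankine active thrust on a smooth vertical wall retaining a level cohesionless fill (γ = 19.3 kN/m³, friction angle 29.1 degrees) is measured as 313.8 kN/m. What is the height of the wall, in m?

9.70 m

K_a = 0.3456. P_a = ½ K_a γ H² ⇒ H = √(2P_a/(K_a γ)).
H = √(2×313.8/(0.3456×19.3)) = 9.700 m.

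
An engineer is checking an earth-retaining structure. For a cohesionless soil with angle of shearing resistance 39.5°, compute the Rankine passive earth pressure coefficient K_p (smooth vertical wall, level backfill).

4.50

K_p = (1 + sin φ)/(1 − sin φ) = tan²(45° + 39.5°/2) = 4.496.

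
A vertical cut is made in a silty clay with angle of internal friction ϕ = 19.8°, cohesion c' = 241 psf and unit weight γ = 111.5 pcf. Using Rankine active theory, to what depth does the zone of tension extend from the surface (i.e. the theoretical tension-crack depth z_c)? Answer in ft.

6.15 ft

K_a = tan²(45° − 19.8°/2) = 0.4939; √K_a = 0.7028.
The active pressure is zero where K_a γ z = 2c√K_a, so z_c = 2c/(γ√K_a) = 2×241/(111.5×0.7028) = 6.151 ft.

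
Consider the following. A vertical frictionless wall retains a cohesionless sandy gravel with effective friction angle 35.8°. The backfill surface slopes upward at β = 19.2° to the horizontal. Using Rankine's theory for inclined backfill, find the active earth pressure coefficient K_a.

0.305

K_a = cos β · (cos β − √(cos²β − cos²φ)) / (cos β + √(cos²β − cos²φ)).
cos β = 0.9444, cos φ = 0.8111, √(cos²β − cos²φ) = 0.4838.
K_a = 0.9444 × (0.9444 − 0.4838)/(0.9444 + 0.4838) = 0.3046.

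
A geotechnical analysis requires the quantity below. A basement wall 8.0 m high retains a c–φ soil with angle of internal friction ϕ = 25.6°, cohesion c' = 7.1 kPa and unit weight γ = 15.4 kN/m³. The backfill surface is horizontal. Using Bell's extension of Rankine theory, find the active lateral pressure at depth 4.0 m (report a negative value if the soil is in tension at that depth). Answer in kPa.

K_a = (1 − sin φ)/(1 + sin φ) = 0.3966.
σ_a = K_a γ z − 2c√K_a = 0.3966×15.4×4.0 − 2×7.1×0.6297 = 15.49 kPa.

15.5 kPa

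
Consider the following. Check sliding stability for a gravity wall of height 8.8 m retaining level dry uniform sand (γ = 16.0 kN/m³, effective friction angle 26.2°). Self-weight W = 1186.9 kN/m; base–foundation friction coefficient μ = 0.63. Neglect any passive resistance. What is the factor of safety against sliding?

3.12

K_a = tan²(45° − 26.2°/2) = 0.3874.
P_a = ½K_aγH² = 0.5×0.3874×16.0×8.8² = 240.0 kN/m, acting at H/3 = 2.933 m above the base.
FS_sliding = μW / P_a = 0.63×1186.9 / 240.0 = 3.115.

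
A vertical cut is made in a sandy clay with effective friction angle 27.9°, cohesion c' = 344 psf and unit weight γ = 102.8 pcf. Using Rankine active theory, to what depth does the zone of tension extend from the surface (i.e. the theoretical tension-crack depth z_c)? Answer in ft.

K_a = tan²(45° − 27.9°/2) = 0.3625; √K_a = 0.6020.
The active pressure is zero where K_a γ z = 2c√K_a, so z_c = 2c/(γ√K_a) = 2×344/(102.8×0.6020) = 11.12 ft.

11.1 ft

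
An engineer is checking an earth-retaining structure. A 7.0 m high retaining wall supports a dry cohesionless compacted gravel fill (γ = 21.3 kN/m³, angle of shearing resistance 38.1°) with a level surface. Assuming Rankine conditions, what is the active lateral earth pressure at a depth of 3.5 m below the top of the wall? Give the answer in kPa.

K_a = (1 − sin φ)/(1 + sin φ) = 0.2368.
σ_h = K_a γ z = 0.2368 × 21.3 × 3.5 = 17.66 kPa.

17.7 kPa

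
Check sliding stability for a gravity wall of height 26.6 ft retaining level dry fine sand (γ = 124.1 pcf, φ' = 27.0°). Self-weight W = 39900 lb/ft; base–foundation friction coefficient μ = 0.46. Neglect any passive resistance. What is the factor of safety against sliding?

K_a = tan²(45° − 27.0°/2) = 0.3755.
P_a = ½K_aγH² = 0.5×0.3755×124.1×26.6² = 16490 lb/ft, acting at H/3 = 8.867 ft above the base.
FS_sliding = μW / P_a = 0.46×39900 / 16490 = 1.113.

1.11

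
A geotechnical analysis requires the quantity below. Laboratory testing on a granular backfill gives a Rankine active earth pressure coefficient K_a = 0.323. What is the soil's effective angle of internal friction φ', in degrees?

K_a = tan²(45° − φ/2) ⇒ 45° − φ/2 = arctan(√0.323) = 29.61°.
φ = 2(45° − 29.61°) = 30.78°.

30.8°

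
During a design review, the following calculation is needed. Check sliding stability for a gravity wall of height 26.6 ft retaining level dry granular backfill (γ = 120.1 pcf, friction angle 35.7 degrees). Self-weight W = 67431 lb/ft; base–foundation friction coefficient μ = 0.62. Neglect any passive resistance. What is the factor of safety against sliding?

3.74

K_a = tan²(45° − 35.7°/2) = 0.2630.
P_a = ½K_aγH² = 0.5×0.2630×120.1×26.6² = 11170 lb/ft, acting at H/3 = 8.867 ft above the base.
FS_sliding = μW / P_a = 0.62×67431 / 11170 = 3.741.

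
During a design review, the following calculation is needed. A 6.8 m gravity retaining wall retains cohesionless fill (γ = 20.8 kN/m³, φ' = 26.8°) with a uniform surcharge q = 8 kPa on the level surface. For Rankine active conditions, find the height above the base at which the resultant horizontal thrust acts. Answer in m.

K_a = 0.3785.
Triangular part P₁ = ½K_aγH² = 182.0 at H/3 = 2.267 m; rectangular part P₂ = K_a q H = 20.59 at H/2 = 3.400 m.
ȳ = (P₁·2.267 + P₂·3.400)/(P₁+P₂) = 2.382 m.

2.38 m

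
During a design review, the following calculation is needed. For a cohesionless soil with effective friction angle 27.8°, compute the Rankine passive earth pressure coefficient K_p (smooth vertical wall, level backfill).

2.75

K_p = (1 + sin φ)/(1 − sin φ) = tan²(45° + 27.8°/2) = 2.748.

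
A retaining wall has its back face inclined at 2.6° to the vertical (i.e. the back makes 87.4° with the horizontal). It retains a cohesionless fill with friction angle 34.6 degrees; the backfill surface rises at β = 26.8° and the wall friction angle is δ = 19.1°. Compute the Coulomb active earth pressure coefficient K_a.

K_a = sin²(α+φ) / [sin²α · sin(α−δ) · (1 + √{sin(φ+δ)sin(φ−β) / (sin(α−δ)sin(α+β))})²].
With α = 87.4°, φ = 34.6°, δ = 19.1°, β = 26.8°: K_a = 0.4198.

0.420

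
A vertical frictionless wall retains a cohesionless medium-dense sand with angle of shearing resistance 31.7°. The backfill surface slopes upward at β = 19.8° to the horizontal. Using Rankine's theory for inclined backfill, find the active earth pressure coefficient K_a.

K_a = cos β · (cos β − √(cos²β − cos²φ)) / (cos β + √(cos²β − cos²φ)).
cos β = 0.9409, cos φ = 0.8508, √(cos²β − cos²φ) = 0.4017.
K_a = 0.9409 × (0.9409 − 0.4017)/(0.9409 + 0.4017) = 0.3778.

0.378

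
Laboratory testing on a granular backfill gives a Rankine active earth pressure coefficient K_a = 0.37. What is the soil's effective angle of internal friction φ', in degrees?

K_a = tan²(45° − φ/2) ⇒ 45° − φ/2 = arctan(√0.37) = 31.31°.
φ = 2(45° − 31.31°) = 27.38°.

27.4°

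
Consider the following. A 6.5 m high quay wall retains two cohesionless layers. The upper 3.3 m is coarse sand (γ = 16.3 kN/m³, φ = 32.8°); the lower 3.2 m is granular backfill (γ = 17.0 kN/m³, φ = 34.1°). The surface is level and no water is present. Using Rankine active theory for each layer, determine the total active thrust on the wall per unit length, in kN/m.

K_a1 = tan²(45°−32.8°/2) = 0.2973; K_a2 = tan²(45°−34.1°/2) = 0.2815.
Layer 1: σ at base = K_a1 γ₁ h₁ = 15.99 kPa; P₁ = ½×15.99×3.3 = 26.38.
Layer 2: σ_v at top = γ₁h₁ = 53.79; σ_h top = K_a2×53.79 = 15.14; σ_h base = K_a2×(53.79+17.0×3.2) = 30.46.
P₂ = ½(15.14+30.46)×3.2 = 72.96. Total P_a = 26.38+72.96 = 99.35 kN/m.

99.3 kN/m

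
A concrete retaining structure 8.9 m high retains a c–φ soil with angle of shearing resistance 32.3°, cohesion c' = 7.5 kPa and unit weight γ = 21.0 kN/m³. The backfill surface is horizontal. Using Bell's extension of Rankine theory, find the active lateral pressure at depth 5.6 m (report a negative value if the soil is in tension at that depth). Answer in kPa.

K_a = (1 − sin φ)/(1 + sin φ) = 0.3035.
σ_a = K_a γ z − 2c√K_a = 0.3035×21.0×5.6 − 2×7.5×0.5509 = 27.43 kPa.

27.4 kPa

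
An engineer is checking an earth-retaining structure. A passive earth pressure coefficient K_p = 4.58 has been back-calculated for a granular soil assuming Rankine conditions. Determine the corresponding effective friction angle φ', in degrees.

39.9°

K_p = (1+sin φ)/(1−sin φ) ⇒ sin φ = (K_p − 1)/(K_p + 1) = 0.6416.
φ = arcsin(0.6416) = 39.91°.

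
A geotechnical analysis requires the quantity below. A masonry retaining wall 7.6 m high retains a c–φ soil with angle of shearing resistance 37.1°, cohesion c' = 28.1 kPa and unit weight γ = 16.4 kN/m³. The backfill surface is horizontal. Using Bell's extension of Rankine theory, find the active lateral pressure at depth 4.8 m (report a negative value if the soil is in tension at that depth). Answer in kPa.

K_a = (1 − sin φ)/(1 + sin φ) = 0.2475.
σ_a = K_a γ z − 2c√K_a = 0.2475×16.4×4.8 − 2×28.1×0.4975 = -8.476 kPa.

-8.48 kPa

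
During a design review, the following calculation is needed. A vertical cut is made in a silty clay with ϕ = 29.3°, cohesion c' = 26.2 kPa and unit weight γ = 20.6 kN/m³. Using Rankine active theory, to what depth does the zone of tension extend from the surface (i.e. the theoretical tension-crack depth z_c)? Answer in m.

4.34 m

K_a = tan²(45° − 29.3°/2) = 0.3428; √K_a = 0.5855.
The active pressure is zero where K_a γ z = 2c√K_a, so z_c = 2c/(γ√K_a) = 2×26.2/(20.6×0.5855) = 4.344 m.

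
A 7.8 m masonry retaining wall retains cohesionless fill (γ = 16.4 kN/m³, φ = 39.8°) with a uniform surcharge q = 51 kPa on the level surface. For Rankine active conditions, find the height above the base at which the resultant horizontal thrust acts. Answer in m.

3.18 m

K_a = 0.2194.
Triangular part P₁ = ½K_aγH² = 109.5 at H/3 = 2.600 m; rectangular part P₂ = K_a q H = 87.29 at H/2 = 3.900 m.
ȳ = (P₁·2.600 + P₂·3.900)/(P₁+P₂) = 3.177 m.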